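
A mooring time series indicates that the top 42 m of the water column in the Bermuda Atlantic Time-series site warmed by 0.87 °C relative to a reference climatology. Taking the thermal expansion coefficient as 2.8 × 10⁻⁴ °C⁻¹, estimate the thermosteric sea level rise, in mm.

10.2 mm of thermosteric rise

Δh = αΔT·H = 2.8×10⁻⁴ × 0.87 × 42 = 0.0102312 m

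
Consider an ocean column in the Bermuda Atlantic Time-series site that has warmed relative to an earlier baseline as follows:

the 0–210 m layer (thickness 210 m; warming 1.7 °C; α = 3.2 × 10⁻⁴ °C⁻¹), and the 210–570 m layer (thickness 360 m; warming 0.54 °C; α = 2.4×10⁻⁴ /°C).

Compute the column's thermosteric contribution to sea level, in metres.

Δh = 0.16 m

Layer 1: 210 × 1.7 × 3.2×10⁻⁴ = 0.11424 m
0.54 × 360 × 2.4×10⁻⁴ = 0.046656 m
Δh = 0.11424 + 0.046656 = 0.160896 m ≈ 0.16 m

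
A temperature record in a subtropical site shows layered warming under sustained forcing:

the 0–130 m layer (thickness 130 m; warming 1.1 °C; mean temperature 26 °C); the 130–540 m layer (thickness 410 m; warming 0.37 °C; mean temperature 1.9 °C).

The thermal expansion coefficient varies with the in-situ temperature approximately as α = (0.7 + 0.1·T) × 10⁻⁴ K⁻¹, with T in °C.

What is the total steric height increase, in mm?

Layer 1: α = (0.7 + 0.1×26)×10⁻⁴ = 3.3×10⁻⁴ K⁻¹
Layer 2: α = (0.7 + 0.1×1.9)×10⁻⁴ = 0.89×10⁻⁴ K⁻¹
Layer 1: 3.3×10⁻⁴ × 1.1 × 130 = 0.04719 m
0.37 × 0.89×10⁻⁴ × 410 = 0.0135013 m
Δh = 0.04719 + 0.0135013 = 0.0606913 m ≈ 60.7 mm

Δh ≈ 60.7 mm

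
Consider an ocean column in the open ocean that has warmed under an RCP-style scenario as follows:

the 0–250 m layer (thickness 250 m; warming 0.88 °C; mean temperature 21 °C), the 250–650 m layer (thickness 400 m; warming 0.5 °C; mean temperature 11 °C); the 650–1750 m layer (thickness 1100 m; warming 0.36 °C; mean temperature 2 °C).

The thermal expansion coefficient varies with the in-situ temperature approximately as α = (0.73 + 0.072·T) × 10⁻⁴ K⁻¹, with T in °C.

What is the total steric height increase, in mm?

Layer 1: α = (0.73 + 0.072×21)×10⁻⁴ = 2.242×10⁻⁴ K⁻¹
Layer 2: α = (0.73 + 0.072×11)×10⁻⁴ = 1.522×10⁻⁴ K⁻¹
Layer 3: α = (0.73 + 0.072×2)×10⁻⁴ = 0.874×10⁻⁴ K⁻¹
Layer 1: 250 × 2.242×10⁻⁴ × 0.88 = 0.049324 m
250–650 m: 0.5 × 400 × 1.522×10⁻⁴ = 0.03044 m
Layer 3: 0.874×10⁻⁴ × 0.36 × 1100 = 0.0346104 m
Δh = 0.049324 + 0.03044 + 0.0346104 = 0.1143744 m

Δh = 110 mm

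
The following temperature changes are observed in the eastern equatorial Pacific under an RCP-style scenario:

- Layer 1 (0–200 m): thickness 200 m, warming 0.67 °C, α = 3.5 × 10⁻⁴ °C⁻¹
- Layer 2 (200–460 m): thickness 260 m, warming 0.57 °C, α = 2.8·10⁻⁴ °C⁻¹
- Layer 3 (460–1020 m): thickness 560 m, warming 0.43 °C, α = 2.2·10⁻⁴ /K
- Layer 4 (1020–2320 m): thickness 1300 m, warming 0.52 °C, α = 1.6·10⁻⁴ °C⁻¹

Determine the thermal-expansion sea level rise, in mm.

250 mm of thermosteric rise

0–200 m: 3.5×10⁻⁴ × 0.67 × 200 = 0.04690 m
200–460 m: 0.57 × 2.8×10⁻⁴ × 260 = 0.041496 m
Layer 3: 560 × 0.43 × 2.2×10⁻⁴ = 0.052976 m
Layer 4: 1.6×10⁻⁴ × 0.52 × 1300 = 0.10816 m
Δh = 0.04690 + 0.041496 + 0.052976 + 0.10816 = 0.249532 m ≈ 250 mm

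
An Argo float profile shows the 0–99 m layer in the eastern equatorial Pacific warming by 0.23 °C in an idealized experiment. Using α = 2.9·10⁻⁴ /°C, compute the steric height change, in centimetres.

Δh = αΔT·H = 2.9×10⁻⁴ × 0.23 × 99 = 0.0066033 m

0.660 cm of thermosteric rise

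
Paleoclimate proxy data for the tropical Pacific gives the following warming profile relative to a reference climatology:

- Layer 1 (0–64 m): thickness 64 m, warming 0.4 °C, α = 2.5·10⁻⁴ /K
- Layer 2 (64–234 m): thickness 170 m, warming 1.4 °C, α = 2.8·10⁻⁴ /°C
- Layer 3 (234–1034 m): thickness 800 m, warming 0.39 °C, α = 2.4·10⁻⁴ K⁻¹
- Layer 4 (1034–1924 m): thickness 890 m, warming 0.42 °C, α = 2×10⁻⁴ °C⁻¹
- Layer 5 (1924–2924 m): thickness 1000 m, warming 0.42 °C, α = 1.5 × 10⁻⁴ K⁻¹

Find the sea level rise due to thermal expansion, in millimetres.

Layer 1: 2.5×10⁻⁴ × 64 × 0.4 = 0.00640 m
Layer 2: 2.8×10⁻⁴ × 170 × 1.4 = 0.06664 m
234–1034 m: 2.4×10⁻⁴ × 800 × 0.39 = 0.07488 m
2×10⁻⁴ × 0.42 × 890 = 0.07476 m
Layer 5: 1000 × 0.42 × 1.5×10⁻⁴ = 0.06300 m
Δh = 0.00640 + 0.06664 + 0.07488 + 0.07476 + 0.06300 = 0.28568 m

Δh ≈ 290 mm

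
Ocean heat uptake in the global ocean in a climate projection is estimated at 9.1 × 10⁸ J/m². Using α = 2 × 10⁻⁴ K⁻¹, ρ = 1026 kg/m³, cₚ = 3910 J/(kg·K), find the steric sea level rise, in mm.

Δh = αQ/(ρcₚ) = 2×10⁻⁴ × 9.1×10⁸ / (1026 × 3910) ≈ 0.045368 m

45.4 mm of thermosteric rise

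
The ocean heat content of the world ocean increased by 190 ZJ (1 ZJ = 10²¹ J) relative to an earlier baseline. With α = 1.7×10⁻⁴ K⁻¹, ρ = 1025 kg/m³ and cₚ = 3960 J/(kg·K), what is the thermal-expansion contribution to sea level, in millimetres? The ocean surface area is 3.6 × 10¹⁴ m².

Δh = 22.1 mm

Per unit area: Q = 190×10²¹ / (3.6×10¹⁴) ≈ 5.278×10⁸ J/m²
Δh = αQ/(ρcₚ) = 1.7×10⁻⁴ × 5.278×10⁸ / (1025 × 3960) ≈ 0.022105 m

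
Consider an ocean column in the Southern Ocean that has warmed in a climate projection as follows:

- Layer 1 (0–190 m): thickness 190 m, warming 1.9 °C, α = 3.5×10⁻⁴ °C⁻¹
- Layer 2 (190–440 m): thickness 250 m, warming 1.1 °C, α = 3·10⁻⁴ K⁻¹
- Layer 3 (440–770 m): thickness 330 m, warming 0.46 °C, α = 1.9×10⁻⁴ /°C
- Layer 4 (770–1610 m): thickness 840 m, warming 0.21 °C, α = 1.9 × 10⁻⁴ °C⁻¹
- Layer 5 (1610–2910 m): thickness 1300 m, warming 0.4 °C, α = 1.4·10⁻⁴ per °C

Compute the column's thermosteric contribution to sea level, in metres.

0.344 m

Layer 1: 190 × 1.9 × 3.5×10⁻⁴ = 0.12635 m
Layer 2: 3×10⁻⁴ × 250 × 1.1 = 0.08250 m
0.46 × 330 × 1.9×10⁻⁴ = 0.028842 m
Layer 4: 0.21 × 840 × 1.9×10⁻⁴ = 0.033516 m
Layer 5: 1300 × 0.4 × 1.4×10⁻⁴ = 0.07280 m
Δh = 0.12635 + 0.08250 + 0.028842 + 0.033516 + 0.07280 = 0.344008 m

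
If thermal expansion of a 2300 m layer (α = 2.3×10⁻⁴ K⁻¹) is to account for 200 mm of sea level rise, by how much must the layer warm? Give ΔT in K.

0.378 K

ΔT = Δh/(αH) = 0.2 / (2.3×10⁻⁴ × 2300) ≈ 0.3781 K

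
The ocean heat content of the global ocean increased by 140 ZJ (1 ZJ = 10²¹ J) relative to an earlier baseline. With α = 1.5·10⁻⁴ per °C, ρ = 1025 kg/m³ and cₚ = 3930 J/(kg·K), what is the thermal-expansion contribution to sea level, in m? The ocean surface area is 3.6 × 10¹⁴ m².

Per unit area: Q = 140×10²¹ / (3.6×10¹⁴) ≈ 3.889×10⁸ J/m²
Δh = αQ/(ρcₚ) = 1.5×10⁻⁴ × 3.889×10⁸ / (1025 × 3930) ≈ 0.014481 m

0.0145 m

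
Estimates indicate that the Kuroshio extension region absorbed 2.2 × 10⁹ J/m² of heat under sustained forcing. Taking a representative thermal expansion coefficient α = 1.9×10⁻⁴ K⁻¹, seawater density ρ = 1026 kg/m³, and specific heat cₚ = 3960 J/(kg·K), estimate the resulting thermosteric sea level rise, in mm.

Δh = αQ/(ρcₚ) = 1.9×10⁻⁴ × 2.2×10⁹ / (1026 × 3960) ≈ 0.10288 m

103 mm of thermosteric rise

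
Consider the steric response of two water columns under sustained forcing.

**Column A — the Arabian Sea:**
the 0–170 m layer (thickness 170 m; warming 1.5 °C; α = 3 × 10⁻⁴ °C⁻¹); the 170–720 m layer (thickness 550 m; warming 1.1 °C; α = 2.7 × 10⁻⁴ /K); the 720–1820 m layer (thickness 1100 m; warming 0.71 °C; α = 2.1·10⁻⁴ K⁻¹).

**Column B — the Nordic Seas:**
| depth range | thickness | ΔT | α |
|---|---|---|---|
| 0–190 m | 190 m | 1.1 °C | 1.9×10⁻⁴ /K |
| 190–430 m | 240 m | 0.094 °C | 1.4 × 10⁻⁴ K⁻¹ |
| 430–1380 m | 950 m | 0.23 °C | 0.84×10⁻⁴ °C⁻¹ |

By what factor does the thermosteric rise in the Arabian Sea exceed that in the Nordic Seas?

A Layer 1: 3×10⁻⁴ × 170 × 1.5 = 0.07650 m
A Layer 2: 1.1 × 2.7×10⁻⁴ × 550 = 0.16335 m
A 1100 × 0.71 × 2.1×10⁻⁴ = 0.16401 m
A total: 0.40386 m
B 190 × 1.1 × 1.9×10⁻⁴ = 0.03971 m
B 190–430 m: 240 × 0.094 × 1.4×10⁻⁴ = 0.0031584 m
B 430–1380 m: 0.84×10⁻⁴ × 950 × 0.23 = 0.018354 m
B total: 0.0612224 m
Ratio: 0.40386 / 0.0612224 ≈ 6.597

≈ 6.6×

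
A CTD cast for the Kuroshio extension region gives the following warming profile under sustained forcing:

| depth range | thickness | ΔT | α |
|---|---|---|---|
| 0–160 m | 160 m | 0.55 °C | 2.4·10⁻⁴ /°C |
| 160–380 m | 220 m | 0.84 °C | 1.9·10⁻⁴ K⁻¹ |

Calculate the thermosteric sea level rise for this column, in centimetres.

0–160 m: 160 × 0.55 × 2.4×10⁻⁴ = 0.02112 m
Layer 2: 220 × 0.84 × 1.9×10⁻⁴ = 0.035112 m
Δh = 0.02112 + 0.035112 = 0.056232 m ≈ 5.6 cm

about 5.6 cm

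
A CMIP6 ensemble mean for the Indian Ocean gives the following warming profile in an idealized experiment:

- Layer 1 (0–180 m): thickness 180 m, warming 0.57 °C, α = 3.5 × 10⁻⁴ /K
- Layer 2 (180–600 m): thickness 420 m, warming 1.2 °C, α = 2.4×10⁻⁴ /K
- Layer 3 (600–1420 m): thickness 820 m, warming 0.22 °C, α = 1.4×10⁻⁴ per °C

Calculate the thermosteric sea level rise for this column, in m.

about 0.18 m

0–180 m: 3.5×10⁻⁴ × 0.57 × 180 = 0.03591 m
Layer 2: 420 × 1.2 × 2.4×10⁻⁴ = 0.12096 m
600–1420 m: 0.22 × 820 × 1.4×10⁻⁴ = 0.025256 m
Δh = 0.03591 + 0.12096 + 0.025256 = 0.182126 m ≈ 0.18 m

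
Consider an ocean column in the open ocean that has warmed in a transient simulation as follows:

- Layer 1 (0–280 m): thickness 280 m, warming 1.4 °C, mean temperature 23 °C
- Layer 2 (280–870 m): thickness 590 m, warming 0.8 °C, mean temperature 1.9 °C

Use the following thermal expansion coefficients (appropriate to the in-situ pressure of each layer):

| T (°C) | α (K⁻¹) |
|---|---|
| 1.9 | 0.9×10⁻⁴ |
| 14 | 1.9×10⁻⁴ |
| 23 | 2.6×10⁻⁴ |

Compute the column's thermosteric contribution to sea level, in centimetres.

Layer 1 at 23 °C → α = 2.6×10⁻⁴ K⁻¹
Layer 2 at 1.9 °C → α = 0.9×10⁻⁴ K⁻¹
1.4 × 280 × 2.6×10⁻⁴ = 0.10192 m
590 × 0.9×10⁻⁴ × 0.8 = 0.04248 m
Δh = 0.10192 + 0.04248 = 0.14440 m

Δh ≈ 14.4 cm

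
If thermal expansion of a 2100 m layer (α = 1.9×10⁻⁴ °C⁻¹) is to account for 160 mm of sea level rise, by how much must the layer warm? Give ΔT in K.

ΔT = Δh/(αH) = 0.16 / (1.9×10⁻⁴ × 2100) ≈ 0.4010 K

ΔT ≈ 0.40 K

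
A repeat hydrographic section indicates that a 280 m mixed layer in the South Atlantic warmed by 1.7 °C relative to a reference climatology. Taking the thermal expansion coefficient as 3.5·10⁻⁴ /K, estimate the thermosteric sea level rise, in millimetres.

167 mm of thermosteric rise

Δh = αΔT·H = 3.5×10⁻⁴ × 1.7 × 280 = 0.16660 m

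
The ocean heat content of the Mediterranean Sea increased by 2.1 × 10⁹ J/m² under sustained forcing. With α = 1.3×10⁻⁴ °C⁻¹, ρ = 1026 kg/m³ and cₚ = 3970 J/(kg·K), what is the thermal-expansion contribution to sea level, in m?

0.0670 m of thermosteric rise

Δh = αQ/(ρcₚ) = 1.3×10⁻⁴ × 2.1×10⁹ / (1026 × 3970) ≈ 0.067023 m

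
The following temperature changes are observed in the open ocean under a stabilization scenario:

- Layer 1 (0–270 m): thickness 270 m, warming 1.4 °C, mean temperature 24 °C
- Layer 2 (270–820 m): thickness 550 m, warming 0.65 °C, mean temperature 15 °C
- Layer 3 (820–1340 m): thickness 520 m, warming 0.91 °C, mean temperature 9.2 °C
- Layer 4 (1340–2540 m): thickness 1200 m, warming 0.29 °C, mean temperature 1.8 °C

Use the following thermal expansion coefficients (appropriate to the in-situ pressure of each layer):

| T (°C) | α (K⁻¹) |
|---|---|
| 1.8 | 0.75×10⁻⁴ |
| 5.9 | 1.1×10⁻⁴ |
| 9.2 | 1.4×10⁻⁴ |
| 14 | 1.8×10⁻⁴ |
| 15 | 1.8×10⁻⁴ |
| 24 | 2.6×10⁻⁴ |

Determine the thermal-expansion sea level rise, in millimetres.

Layer 1 at 24 °C → α = 2.6×10⁻⁴ K⁻¹
Layer 2 at 15 °C → α = 1.8×10⁻⁴ K⁻¹
Layer 3 at 9.2 °C → α = 1.4×10⁻⁴ K⁻¹
Layer 4 at 1.8 °C → α = 0.75×10⁻⁴ K⁻¹
Layer 1: 1.4 × 2.6×10⁻⁴ × 270 = 0.09828 m
Layer 2: 0.65 × 550 × 1.8×10⁻⁴ = 0.06435 m
820–1340 m: 1.4×10⁻⁴ × 0.91 × 520 = 0.066248 m
Layer 4: 1200 × 0.75×10⁻⁴ × 0.29 = 0.02610 m
Δh = 0.09828 + 0.06435 + 0.066248 + 0.02610 = 0.254978 m

250 mm of thermosteric rise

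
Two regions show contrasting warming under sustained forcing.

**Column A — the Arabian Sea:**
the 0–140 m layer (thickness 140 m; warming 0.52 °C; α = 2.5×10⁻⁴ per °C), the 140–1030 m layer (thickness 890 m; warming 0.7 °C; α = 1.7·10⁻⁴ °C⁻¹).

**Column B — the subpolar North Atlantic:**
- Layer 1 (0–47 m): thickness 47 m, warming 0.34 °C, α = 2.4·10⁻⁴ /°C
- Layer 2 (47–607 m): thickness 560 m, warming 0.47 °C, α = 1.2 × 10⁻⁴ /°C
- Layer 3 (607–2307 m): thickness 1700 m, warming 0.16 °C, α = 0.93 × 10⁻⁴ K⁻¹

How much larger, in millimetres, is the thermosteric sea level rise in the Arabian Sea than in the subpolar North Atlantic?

A 0.52 × 2.5×10⁻⁴ × 140 = 0.01820 m
A Layer 2: 1.7×10⁻⁴ × 890 × 0.7 = 0.10591 m
A total: 0.12411 m
B 2.4×10⁻⁴ × 47 × 0.34 = 0.0038352 m
B Layer 2: 560 × 0.47 × 1.2×10⁻⁴ = 0.031584 m
B 607–2307 m: 1700 × 0.16 × 0.93×10⁻⁴ = 0.025296 m
B total: 0.0607152 m
Difference: 0.12411 − 0.0607152 = 0.0633948 m

Δh_A − Δh_B ≈ 63 mm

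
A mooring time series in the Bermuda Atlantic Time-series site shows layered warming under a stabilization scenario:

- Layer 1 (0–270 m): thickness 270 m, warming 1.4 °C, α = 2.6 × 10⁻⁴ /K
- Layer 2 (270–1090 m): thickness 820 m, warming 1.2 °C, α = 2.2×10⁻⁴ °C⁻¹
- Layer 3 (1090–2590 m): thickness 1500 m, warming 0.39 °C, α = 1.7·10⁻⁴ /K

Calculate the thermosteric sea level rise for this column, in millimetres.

Δh = 414 mm

0–270 m: 270 × 2.6×10⁻⁴ × 1.4 = 0.09828 m
270–1090 m: 820 × 2.2×10⁻⁴ × 1.2 = 0.21648 m
1090–2590 m: 0.39 × 1500 × 1.7×10⁻⁴ = 0.09945 m
Δh = 0.09828 + 0.21648 + 0.09945 = 0.41421 m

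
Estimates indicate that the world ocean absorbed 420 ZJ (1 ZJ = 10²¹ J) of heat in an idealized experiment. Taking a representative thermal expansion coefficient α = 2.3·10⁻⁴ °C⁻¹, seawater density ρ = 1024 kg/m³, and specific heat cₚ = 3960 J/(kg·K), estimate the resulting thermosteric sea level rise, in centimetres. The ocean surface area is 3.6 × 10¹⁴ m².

6.62 cm of thermosteric rise

Per unit area: Q = 420×10²¹ / (3.6×10¹⁴) ≈ 1.167×10⁹ J/m²
Δh = αQ/(ρcₚ) = 2.3×10⁻⁴ × 1.167×10⁹ / (1024 × 3960) ≈ 0.066192 m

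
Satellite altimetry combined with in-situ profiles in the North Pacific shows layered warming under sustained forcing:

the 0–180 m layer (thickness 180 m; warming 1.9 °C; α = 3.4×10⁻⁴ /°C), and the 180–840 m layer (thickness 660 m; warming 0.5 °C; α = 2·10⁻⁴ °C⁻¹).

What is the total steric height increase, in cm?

Layer 1: 3.4×10⁻⁴ × 1.9 × 180 = 0.11628 m
180–840 m: 0.5 × 660 × 2×10⁻⁴ = 0.06600 m
Δh = 0.11628 + 0.06600 = 0.18228 m

Δh ≈ 18.2 cm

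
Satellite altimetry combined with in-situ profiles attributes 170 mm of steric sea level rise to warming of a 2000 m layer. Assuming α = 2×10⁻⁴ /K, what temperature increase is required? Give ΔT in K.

0.425 K

ΔT = Δh/(αH) = 0.17 / (2×10⁻⁴ × 2000) = 0.4250 K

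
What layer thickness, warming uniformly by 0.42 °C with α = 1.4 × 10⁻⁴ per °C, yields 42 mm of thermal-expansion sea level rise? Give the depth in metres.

H = Δh/(αΔT) = 0.042 / (1.4×10⁻⁴ × 0.42) ≈ 714.3 m

H ≈ 714 m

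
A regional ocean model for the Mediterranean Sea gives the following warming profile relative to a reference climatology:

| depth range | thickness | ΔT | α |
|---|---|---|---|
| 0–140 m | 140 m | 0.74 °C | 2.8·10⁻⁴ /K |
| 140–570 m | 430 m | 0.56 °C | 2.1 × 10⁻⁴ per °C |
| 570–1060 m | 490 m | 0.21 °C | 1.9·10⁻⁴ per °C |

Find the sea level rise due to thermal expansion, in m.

Δh ≈ 0.099 m

Layer 1: 140 × 0.74 × 2.8×10⁻⁴ = 0.029008 m
140–570 m: 0.56 × 430 × 2.1×10⁻⁴ = 0.050568 m
490 × 1.9×10⁻⁴ × 0.21 = 0.019551 m
Δh = 0.029008 + 0.050568 + 0.019551 = 0.099127 m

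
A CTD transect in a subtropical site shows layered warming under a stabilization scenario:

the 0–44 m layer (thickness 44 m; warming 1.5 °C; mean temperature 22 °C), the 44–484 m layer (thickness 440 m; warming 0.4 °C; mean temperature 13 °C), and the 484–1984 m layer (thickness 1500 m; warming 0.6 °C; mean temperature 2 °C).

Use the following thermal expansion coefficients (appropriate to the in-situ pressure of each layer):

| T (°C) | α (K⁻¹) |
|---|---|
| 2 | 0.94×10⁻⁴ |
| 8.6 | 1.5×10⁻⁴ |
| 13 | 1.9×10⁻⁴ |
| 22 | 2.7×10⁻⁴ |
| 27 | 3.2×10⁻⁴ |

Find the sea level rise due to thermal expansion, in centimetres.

Δh ≈ 14 cm

Layer 1 at 22 °C → α = 2.7×10⁻⁴ K⁻¹
Layer 2 at 13 °C → α = 1.9×10⁻⁴ K⁻¹
Layer 3 at 2 °C → α = 0.94×10⁻⁴ K⁻¹
2.7×10⁻⁴ × 1.5 × 44 = 0.01782 m
1.9×10⁻⁴ × 0.4 × 440 = 0.03344 m
0.6 × 0.94×10⁻⁴ × 1500 = 0.08460 m
Δh = 0.01782 + 0.03344 + 0.08460 = 0.13586 m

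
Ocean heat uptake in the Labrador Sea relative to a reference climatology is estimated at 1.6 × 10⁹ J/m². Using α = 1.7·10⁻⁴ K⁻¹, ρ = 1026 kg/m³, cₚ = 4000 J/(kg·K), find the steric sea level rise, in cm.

Δh = αQ/(ρcₚ) = 1.7×10⁻⁴ × 1.6×10⁹ / (1026 × 4000) ≈ 0.066277 m

about 6.6 cm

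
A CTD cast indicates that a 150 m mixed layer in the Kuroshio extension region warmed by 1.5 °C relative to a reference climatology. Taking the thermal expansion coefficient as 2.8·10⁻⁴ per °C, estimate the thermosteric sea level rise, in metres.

Δh = αΔT·H = 2.8×10⁻⁴ × 1.5 × 150 = 0.06300 m

Δh ≈ 0.0630 m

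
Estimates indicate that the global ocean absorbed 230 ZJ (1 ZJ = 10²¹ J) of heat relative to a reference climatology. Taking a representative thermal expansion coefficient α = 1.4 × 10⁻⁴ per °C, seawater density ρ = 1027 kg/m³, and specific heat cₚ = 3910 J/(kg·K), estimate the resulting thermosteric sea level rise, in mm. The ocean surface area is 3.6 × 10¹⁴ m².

22.3 mm of thermosteric rise

Per unit area: Q = 230×10²¹ / (3.6×10¹⁴) ≈ 6.389×10⁸ J/m²
Δh = αQ/(ρcₚ) = 1.4×10⁻⁴ × 6.389×10⁸ / (1027 × 3910) ≈ 0.022275 m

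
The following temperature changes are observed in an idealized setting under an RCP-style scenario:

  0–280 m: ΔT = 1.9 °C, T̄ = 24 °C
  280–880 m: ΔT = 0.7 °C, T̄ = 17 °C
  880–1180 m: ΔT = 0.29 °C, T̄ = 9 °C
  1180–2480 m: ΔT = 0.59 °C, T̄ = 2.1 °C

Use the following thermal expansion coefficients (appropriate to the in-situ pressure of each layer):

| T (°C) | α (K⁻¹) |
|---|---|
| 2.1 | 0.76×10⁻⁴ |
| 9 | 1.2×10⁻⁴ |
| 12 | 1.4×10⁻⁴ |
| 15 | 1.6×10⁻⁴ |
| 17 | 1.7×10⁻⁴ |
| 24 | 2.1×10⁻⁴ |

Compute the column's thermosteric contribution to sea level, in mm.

Layer 1 at 24 °C → α = 2.1×10⁻⁴ K⁻¹
Layer 2 at 17 °C → α = 1.7×10⁻⁴ K⁻¹
Layer 3 at 9 °C → α = 1.2×10⁻⁴ K⁻¹
Layer 4 at 2.1 °C → α = 0.76×10⁻⁴ K⁻¹
0–280 m: 2.1×10⁻⁴ × 280 × 1.9 = 0.11172 m
1.7×10⁻⁴ × 600 × 0.7 = 0.07140 m
880–1180 m: 1.2×10⁻⁴ × 0.29 × 300 = 0.01044 m
Layer 4: 1300 × 0.76×10⁻⁴ × 0.59 = 0.058292 m
Δh = 0.11172 + 0.07140 + 0.01044 + 0.058292 = 0.251852 m

252 mm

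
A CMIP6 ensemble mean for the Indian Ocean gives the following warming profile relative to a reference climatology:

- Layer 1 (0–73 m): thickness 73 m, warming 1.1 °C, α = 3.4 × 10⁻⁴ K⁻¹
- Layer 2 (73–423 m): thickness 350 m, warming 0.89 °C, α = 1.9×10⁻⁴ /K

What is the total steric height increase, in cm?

Δh ≈ 8.65 cm

3.4×10⁻⁴ × 1.1 × 73 = 0.027302 m
Layer 2: 0.89 × 350 × 1.9×10⁻⁴ = 0.059185 m
Δh = 0.027302 + 0.059185 = 0.086487 m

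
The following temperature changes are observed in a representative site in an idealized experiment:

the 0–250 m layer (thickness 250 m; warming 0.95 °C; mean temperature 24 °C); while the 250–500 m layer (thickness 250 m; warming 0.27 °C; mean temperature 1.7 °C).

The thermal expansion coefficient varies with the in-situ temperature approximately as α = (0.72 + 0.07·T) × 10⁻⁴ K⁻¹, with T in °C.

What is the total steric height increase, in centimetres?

Layer 1: α = (0.72 + 0.07×24)×10⁻⁴ = 2.4×10⁻⁴ K⁻¹
Layer 2: α = (0.72 + 0.07×1.7)×10⁻⁴ = 0.839×10⁻⁴ K⁻¹
2.4×10⁻⁴ × 250 × 0.95 = 0.05700 m
250–500 m: 0.839×10⁻⁴ × 0.27 × 250 = 0.00566325 m
Δh = 0.05700 + 0.00566325 = 0.06266325 m ≈ 6.3 cm

6.3 cm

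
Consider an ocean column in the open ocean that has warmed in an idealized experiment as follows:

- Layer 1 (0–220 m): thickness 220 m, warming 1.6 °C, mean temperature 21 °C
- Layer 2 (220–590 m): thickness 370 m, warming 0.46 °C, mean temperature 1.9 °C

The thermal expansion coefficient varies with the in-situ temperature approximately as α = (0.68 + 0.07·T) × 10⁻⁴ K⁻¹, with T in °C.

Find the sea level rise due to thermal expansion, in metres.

Layer 1: α = (0.68 + 0.07×21)×10⁻⁴ = 2.15×10⁻⁴ K⁻¹
Layer 2: α = (0.68 + 0.07×1.9)×10⁻⁴ = 0.813×10⁻⁴ K⁻¹
2.15×10⁻⁴ × 220 × 1.6 = 0.07568 m
Layer 2: 0.813×10⁻⁴ × 0.46 × 370 = 0.01383726 m
Δh = 0.07568 + 0.01383726 = 0.08951726 m

Δh ≈ 0.090 m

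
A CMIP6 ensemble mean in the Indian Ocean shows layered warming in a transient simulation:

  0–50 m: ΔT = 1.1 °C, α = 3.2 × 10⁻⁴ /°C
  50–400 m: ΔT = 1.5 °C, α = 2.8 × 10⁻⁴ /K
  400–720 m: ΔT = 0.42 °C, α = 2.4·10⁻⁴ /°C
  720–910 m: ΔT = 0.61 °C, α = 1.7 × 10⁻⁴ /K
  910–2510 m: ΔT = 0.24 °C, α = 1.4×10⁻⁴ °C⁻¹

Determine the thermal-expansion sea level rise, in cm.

3.2×10⁻⁴ × 50 × 1.1 = 0.01760 m
Layer 2: 2.8×10⁻⁴ × 1.5 × 350 = 0.14700 m
Layer 3: 320 × 0.42 × 2.4×10⁻⁴ = 0.032256 m
190 × 0.61 × 1.7×10⁻⁴ = 0.019703 m
Layer 5: 1600 × 0.24 × 1.4×10⁻⁴ = 0.05376 m
Δh = 0.01760 + 0.14700 + 0.032256 + 0.019703 + 0.05376 = 0.270319 m ≈ 27.0 cm

27.0 cm of thermosteric rise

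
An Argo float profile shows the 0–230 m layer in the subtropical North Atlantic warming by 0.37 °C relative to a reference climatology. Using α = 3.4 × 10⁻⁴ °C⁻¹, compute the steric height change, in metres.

Δh = αΔT·H = 3.4×10⁻⁴ × 0.37 × 230 = 0.028934 m

0.0289 m of thermosteric rise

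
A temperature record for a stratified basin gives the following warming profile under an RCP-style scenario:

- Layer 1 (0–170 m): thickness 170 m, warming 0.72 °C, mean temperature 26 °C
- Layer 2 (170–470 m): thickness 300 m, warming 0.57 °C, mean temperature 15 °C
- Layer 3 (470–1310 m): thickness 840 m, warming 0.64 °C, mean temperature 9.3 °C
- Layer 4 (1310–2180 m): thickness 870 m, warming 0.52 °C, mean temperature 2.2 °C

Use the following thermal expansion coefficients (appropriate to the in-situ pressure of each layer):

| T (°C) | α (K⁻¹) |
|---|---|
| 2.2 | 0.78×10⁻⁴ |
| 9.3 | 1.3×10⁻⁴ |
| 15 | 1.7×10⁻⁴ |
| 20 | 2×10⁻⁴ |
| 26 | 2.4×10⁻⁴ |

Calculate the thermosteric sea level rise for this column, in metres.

Δh = 0.16 m

Layer 1 at 26 °C → α = 2.4×10⁻⁴ K⁻¹
Layer 2 at 15 °C → α = 1.7×10⁻⁴ K⁻¹
Layer 3 at 9.3 °C → α = 1.3×10⁻⁴ K⁻¹
Layer 4 at 2.2 °C → α = 0.78×10⁻⁴ K⁻¹
Layer 1: 170 × 0.72 × 2.4×10⁻⁴ = 0.029376 m
170–470 m: 300 × 0.57 × 1.7×10⁻⁴ = 0.02907 m
Layer 3: 840 × 1.3×10⁻⁴ × 0.64 = 0.069888 m
1310–2180 m: 0.52 × 870 × 0.78×10⁻⁴ = 0.0352872 m
Δh = 0.029376 + 0.02907 + 0.069888 + 0.0352872 = 0.1636212 m ≈ 0.16 m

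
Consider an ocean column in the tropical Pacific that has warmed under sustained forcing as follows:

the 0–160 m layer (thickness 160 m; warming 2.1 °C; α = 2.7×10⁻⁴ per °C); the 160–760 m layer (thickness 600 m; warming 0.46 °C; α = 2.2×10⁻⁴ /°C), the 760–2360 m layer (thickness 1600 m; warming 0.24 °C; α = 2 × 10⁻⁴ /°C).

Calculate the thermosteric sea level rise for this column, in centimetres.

22.8 cm of thermosteric rise

Layer 1: 2.1 × 2.7×10⁻⁴ × 160 = 0.09072 m
160–760 m: 600 × 2.2×10⁻⁴ × 0.46 = 0.06072 m
760–2360 m: 2×10⁻⁴ × 0.24 × 1600 = 0.07680 m
Δh = 0.09072 + 0.06072 + 0.07680 = 0.22824 m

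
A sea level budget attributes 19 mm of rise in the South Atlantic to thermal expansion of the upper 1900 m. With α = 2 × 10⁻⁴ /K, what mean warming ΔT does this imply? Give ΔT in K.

ΔT ≈ 0.0500 K

ΔT = Δh/(αH) = 0.019 / (2×10⁻⁴ × 1900) = 0.05000 K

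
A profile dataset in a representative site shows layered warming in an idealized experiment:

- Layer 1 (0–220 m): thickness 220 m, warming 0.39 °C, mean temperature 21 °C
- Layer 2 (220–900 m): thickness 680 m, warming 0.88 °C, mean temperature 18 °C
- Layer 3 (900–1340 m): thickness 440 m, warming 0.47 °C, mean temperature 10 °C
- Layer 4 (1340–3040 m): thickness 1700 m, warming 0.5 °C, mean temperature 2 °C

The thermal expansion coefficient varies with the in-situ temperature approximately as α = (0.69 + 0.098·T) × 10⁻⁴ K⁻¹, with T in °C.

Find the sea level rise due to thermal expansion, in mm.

Δh = 280 mm

Layer 1: α = (0.69 + 0.098×21)×10⁻⁴ = 2.748×10⁻⁴ K⁻¹
Layer 2: α = (0.69 + 0.098×18)×10⁻⁴ = 2.454×10⁻⁴ K⁻¹
Layer 3: α = (0.69 + 0.098×10)×10⁻⁴ = 1.67×10⁻⁴ K⁻¹
Layer 4: α = (0.69 + 0.098×2)×10⁻⁴ = 0.886×10⁻⁴ K⁻¹
0–220 m: 220 × 2.748×10⁻⁴ × 0.39 = 0.02357784 m
0.88 × 2.454×10⁻⁴ × 680 = 0.14684736 m
900–1340 m: 1.67×10⁻⁴ × 440 × 0.47 = 0.0345356 m
0.886×10⁻⁴ × 1700 × 0.5 = 0.07531 m
Δh = 0.02357784 + 0.14684736 + 0.0345356 + 0.07531 = 0.2802708 m ≈ 280 mm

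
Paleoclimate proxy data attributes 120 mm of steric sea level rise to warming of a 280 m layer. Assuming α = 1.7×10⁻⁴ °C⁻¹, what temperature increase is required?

ΔT ≈ 2.5 K

ΔT = Δh/(αH) = 0.12 / (1.7×10⁻⁴ × 280) ≈ 2.521 K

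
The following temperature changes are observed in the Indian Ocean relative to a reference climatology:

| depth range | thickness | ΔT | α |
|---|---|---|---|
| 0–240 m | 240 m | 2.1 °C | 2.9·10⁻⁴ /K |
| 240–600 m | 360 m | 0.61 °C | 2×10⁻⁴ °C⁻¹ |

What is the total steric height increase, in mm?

about 190 mm

Layer 1: 240 × 2.9×10⁻⁴ × 2.1 = 0.14616 m
360 × 2×10⁻⁴ × 0.61 = 0.04392 m
Δh = 0.14616 + 0.04392 = 0.19008 m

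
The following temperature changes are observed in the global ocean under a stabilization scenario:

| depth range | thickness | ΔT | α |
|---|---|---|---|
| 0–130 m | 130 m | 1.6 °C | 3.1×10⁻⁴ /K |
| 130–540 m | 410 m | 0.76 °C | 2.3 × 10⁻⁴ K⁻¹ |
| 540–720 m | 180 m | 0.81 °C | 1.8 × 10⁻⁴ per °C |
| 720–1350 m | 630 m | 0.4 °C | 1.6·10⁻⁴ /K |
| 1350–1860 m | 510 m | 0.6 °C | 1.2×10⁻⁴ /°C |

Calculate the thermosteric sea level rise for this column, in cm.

1.6 × 3.1×10⁻⁴ × 130 = 0.06448 m
Layer 2: 0.76 × 2.3×10⁻⁴ × 410 = 0.071668 m
180 × 1.8×10⁻⁴ × 0.81 = 0.026244 m
0.4 × 1.6×10⁻⁴ × 630 = 0.04032 m
1350–1860 m: 0.6 × 1.2×10⁻⁴ × 510 = 0.03672 m
Δh = 0.06448 + 0.071668 + 0.026244 + 0.04032 + 0.03672 = 0.239432 m

Δh = 23.9 cm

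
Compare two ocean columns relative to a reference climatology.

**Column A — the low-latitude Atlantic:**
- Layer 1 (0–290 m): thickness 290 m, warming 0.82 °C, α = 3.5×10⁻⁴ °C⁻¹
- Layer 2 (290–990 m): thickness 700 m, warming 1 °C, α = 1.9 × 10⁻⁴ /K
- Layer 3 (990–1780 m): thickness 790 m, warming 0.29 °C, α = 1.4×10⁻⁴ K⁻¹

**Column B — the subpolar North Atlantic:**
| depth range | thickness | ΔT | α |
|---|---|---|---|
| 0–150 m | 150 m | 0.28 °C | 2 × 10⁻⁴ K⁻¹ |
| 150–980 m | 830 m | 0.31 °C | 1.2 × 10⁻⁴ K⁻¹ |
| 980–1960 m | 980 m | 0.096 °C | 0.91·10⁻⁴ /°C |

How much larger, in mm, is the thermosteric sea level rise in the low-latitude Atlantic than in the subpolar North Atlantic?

A 0.82 × 3.5×10⁻⁴ × 290 = 0.08323 m
A Layer 2: 1.9×10⁻⁴ × 700 × 1 = 0.13300 m
A 990–1780 m: 0.29 × 790 × 1.4×10⁻⁴ = 0.032074 m
A total: 0.248304 m
B Layer 1: 150 × 0.28 × 2×10⁻⁴ = 0.00840 m
B 1.2×10⁻⁴ × 830 × 0.31 = 0.030876 m
B 0.91×10⁻⁴ × 0.096 × 980 = 0.00856128 m
B total: 0.04783728 m
Difference: 0.248304 − 0.04783728 = 0.20046672 m

200 mm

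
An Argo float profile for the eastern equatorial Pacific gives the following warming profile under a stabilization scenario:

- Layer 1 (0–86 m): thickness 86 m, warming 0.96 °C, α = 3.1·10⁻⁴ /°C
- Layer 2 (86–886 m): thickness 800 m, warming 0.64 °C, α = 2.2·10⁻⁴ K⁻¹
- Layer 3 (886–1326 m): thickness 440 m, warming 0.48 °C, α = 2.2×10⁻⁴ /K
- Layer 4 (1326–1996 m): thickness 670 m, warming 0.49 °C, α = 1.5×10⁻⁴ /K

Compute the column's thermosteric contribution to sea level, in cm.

23 cm of thermosteric rise

3.1×10⁻⁴ × 0.96 × 86 = 0.0255936 m
86–886 m: 0.64 × 800 × 2.2×10⁻⁴ = 0.11264 m
886–1326 m: 2.2×10⁻⁴ × 440 × 0.48 = 0.046464 m
Layer 4: 670 × 1.5×10⁻⁴ × 0.49 = 0.049245 m
Δh = 0.0255936 + 0.11264 + 0.046464 + 0.049245 = 0.2339426 m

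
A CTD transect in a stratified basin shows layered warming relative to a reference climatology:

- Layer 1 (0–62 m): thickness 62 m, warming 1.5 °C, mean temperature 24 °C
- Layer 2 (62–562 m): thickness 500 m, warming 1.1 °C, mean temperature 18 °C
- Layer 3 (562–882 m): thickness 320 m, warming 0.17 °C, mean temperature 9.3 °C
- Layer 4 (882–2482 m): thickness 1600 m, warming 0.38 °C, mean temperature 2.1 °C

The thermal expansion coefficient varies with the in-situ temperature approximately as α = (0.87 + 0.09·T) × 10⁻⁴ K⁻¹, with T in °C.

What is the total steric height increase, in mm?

Layer 1: α = (0.87 + 0.09×24)×10⁻⁴ = 3.03×10⁻⁴ K⁻¹
Layer 2: α = (0.87 + 0.09×18)×10⁻⁴ = 2.49×10⁻⁴ K⁻¹
Layer 3: α = (0.87 + 0.09×9.3)×10⁻⁴ = 1.707×10⁻⁴ K⁻¹
Layer 4: α = (0.87 + 0.09×2.1)×10⁻⁴ = 1.059×10⁻⁴ K⁻¹
62 × 3.03×10⁻⁴ × 1.5 = 0.028179 m
62–562 m: 500 × 2.49×10⁻⁴ × 1.1 = 0.13695 m
562–882 m: 320 × 1.707×10⁻⁴ × 0.17 = 0.00928608 m
882–2482 m: 1.059×10⁻⁴ × 0.38 × 1600 = 0.0643872 m
Δh = 0.028179 + 0.13695 + 0.00928608 + 0.0643872 = 0.23880228 m ≈ 239 mm

Δh ≈ 239 mm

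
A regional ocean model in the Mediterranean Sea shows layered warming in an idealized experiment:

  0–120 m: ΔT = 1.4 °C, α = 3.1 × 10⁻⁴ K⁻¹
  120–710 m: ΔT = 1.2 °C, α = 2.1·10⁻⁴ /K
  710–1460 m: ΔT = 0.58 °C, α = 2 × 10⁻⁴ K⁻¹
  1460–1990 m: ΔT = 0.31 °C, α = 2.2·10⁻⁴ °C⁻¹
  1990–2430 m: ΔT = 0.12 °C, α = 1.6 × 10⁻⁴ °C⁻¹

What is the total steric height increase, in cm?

0–120 m: 120 × 3.1×10⁻⁴ × 1.4 = 0.05208 m
590 × 1.2 × 2.1×10⁻⁴ = 0.14868 m
Layer 3: 750 × 2×10⁻⁴ × 0.58 = 0.08700 m
Layer 4: 530 × 0.31 × 2.2×10⁻⁴ = 0.036146 m
1.6×10⁻⁴ × 0.12 × 440 = 0.008448 m
Δh = 0.05208 + 0.14868 + 0.08700 + 0.036146 + 0.008448 = 0.332354 m ≈ 33 cm

33 cm of thermosteric rise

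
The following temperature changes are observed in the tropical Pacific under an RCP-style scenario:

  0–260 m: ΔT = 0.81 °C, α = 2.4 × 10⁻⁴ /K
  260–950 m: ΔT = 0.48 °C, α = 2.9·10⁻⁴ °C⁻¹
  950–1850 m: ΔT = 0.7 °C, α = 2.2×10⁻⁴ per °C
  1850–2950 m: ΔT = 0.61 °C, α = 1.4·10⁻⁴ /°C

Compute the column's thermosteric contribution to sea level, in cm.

Layer 1: 2.4×10⁻⁴ × 260 × 0.81 = 0.050544 m
Layer 2: 690 × 2.9×10⁻⁴ × 0.48 = 0.096048 m
950–1850 m: 900 × 2.2×10⁻⁴ × 0.7 = 0.13860 m
1.4×10⁻⁴ × 0.61 × 1100 = 0.09394 m
Δh = 0.050544 + 0.096048 + 0.13860 + 0.09394 = 0.379132 m

Δh ≈ 37.9 cm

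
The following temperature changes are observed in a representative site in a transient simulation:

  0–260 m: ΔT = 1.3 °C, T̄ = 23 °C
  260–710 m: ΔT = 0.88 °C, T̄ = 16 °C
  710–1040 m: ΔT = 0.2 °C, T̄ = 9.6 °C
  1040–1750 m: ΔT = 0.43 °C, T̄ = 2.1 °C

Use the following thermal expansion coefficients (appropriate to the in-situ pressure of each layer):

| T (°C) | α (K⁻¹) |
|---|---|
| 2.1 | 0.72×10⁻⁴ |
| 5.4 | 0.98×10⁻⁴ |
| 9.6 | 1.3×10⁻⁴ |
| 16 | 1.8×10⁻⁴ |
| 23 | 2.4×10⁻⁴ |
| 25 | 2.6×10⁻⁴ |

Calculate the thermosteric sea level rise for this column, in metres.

Layer 1 at 23 °C → α = 2.4×10⁻⁴ K⁻¹
Layer 2 at 16 °C → α = 1.8×10⁻⁴ K⁻¹
Layer 3 at 9.6 °C → α = 1.3×10⁻⁴ K⁻¹
Layer 4 at 2.1 °C → α = 0.72×10⁻⁴ K⁻¹
Layer 1: 2.4×10⁻⁴ × 260 × 1.3 = 0.08112 m
Layer 2: 0.88 × 450 × 1.8×10⁻⁴ = 0.07128 m
Layer 3: 1.3×10⁻⁴ × 330 × 0.2 = 0.00858 m
Layer 4: 0.72×10⁻⁴ × 710 × 0.43 = 0.0219816 m
Δh = 0.08112 + 0.07128 + 0.00858 + 0.0219816 = 0.1829616 m

Δh ≈ 0.183 m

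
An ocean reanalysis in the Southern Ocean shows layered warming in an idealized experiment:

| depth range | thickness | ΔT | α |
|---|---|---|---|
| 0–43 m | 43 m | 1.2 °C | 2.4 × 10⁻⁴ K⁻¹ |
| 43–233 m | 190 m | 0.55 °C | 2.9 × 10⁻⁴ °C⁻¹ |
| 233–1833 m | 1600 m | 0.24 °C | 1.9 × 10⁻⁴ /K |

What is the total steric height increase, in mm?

Δh = 120 mm

2.4×10⁻⁴ × 1.2 × 43 = 0.012384 m
Layer 2: 190 × 0.55 × 2.9×10⁻⁴ = 0.030305 m
233–1833 m: 1600 × 1.9×10⁻⁴ × 0.24 = 0.07296 m
Δh = 0.012384 + 0.030305 + 0.07296 = 0.115649 m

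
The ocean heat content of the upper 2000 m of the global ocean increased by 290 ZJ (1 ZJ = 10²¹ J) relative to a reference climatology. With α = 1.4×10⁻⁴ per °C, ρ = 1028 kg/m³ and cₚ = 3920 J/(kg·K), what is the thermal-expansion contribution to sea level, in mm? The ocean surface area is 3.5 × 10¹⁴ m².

Per unit area: Q = 290×10²¹ / (3.5×10¹⁴) ≈ 8.286×10⁸ J/m²
Δh = αQ/(ρcₚ) = 1.4×10⁻⁴ × 8.286×10⁸ / (1028 × 3920) ≈ 0.028787 m

Δh = 29 mm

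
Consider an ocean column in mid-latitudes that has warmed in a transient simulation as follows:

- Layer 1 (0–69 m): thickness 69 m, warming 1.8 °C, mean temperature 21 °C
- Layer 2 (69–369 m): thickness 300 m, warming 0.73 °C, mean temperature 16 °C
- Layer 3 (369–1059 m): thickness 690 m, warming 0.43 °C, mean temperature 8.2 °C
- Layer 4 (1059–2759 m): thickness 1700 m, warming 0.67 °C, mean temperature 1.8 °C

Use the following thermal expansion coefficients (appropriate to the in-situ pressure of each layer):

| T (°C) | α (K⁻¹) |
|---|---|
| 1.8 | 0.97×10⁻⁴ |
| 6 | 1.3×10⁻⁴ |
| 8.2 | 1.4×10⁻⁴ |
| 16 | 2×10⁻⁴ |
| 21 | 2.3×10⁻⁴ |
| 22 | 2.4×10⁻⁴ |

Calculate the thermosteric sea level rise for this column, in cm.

Δh = 22 cm

Layer 1 at 21 °C → α = 2.3×10⁻⁴ K⁻¹
Layer 2 at 16 °C → α = 2×10⁻⁴ K⁻¹
Layer 3 at 8.2 °C → α = 1.4×10⁻⁴ K⁻¹
Layer 4 at 1.8 °C → α = 0.97×10⁻⁴ K⁻¹
0–69 m: 69 × 1.8 × 2.3×10⁻⁴ = 0.028566 m
69–369 m: 300 × 2×10⁻⁴ × 0.73 = 0.04380 m
Layer 3: 1.4×10⁻⁴ × 0.43 × 690 = 0.041538 m
0.67 × 0.97×10⁻⁴ × 1700 = 0.110483 m
Δh = 0.028566 + 0.04380 + 0.041538 + 0.110483 = 0.224387 m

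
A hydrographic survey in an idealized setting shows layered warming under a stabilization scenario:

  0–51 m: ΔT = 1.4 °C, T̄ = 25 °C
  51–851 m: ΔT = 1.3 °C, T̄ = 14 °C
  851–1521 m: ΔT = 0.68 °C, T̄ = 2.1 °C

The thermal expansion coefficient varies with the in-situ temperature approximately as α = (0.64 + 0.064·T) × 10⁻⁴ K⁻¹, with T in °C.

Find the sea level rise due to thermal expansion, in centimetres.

Δh ≈ 21.1 cm

Layer 1: α = (0.64 + 0.064×25)×10⁻⁴ = 2.24×10⁻⁴ K⁻¹
Layer 2: α = (0.64 + 0.064×14)×10⁻⁴ = 1.536×10⁻⁴ K⁻¹
Layer 3: α = (0.64 + 0.064×2.1)×10⁻⁴ = 0.7744×10⁻⁴ K⁻¹
51 × 2.24×10⁻⁴ × 1.4 = 0.0159936 m
1.536×10⁻⁴ × 1.3 × 800 = 0.159744 m
851–1521 m: 670 × 0.68 × 0.7744×10⁻⁴ = 0.035281664 m
Δh = 0.0159936 + 0.159744 + 0.035281664 = 0.211019264 m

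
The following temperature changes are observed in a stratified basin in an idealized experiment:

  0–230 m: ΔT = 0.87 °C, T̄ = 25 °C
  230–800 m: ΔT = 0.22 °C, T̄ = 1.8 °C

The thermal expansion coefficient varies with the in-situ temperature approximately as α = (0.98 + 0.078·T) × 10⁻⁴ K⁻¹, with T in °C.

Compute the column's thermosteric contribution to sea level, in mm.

Δh ≈ 72.7 mm

Layer 1: α = (0.98 + 0.078×25)×10⁻⁴ = 2.93×10⁻⁴ K⁻¹
Layer 2: α = (0.98 + 0.078×1.8)×10⁻⁴ = 1.1204×10⁻⁴ K⁻¹
Layer 1: 230 × 2.93×10⁻⁴ × 0.87 = 0.0586293 m
Layer 2: 570 × 0.22 × 1.1204×10⁻⁴ = 0.014049816 m
Δh = 0.0586293 + 0.014049816 = 0.072679116 m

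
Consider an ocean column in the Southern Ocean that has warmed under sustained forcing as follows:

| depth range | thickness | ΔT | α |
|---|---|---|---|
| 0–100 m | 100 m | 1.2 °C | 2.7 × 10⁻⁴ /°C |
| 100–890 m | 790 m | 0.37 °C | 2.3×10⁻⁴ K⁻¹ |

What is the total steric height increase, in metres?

100 × 1.2 × 2.7×10⁻⁴ = 0.03240 m
Layer 2: 2.3×10⁻⁴ × 790 × 0.37 = 0.067229 m
Δh = 0.03240 + 0.067229 = 0.099629 m ≈ 0.0996 m

0.0996 m of thermosteric rise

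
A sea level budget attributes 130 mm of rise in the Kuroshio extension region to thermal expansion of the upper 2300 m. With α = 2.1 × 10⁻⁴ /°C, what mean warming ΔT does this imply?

ΔT = Δh/(αH) = 0.13 / (2.1×10⁻⁴ × 2300) ≈ 0.2692 K

ΔT ≈ 0.269 K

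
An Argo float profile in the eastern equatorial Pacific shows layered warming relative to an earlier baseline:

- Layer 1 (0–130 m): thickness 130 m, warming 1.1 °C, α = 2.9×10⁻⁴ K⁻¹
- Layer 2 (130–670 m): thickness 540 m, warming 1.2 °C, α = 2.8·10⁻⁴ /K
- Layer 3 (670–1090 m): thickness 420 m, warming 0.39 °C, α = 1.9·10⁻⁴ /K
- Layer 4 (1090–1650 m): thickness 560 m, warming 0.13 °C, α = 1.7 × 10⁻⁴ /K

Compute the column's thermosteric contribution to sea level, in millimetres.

Δh ≈ 266 mm

Layer 1: 1.1 × 130 × 2.9×10⁻⁴ = 0.04147 m
130–670 m: 2.8×10⁻⁴ × 540 × 1.2 = 0.18144 m
670–1090 m: 1.9×10⁻⁴ × 420 × 0.39 = 0.031122 m
0.13 × 560 × 1.7×10⁻⁴ = 0.012376 m
Δh = 0.04147 + 0.18144 + 0.031122 + 0.012376 = 0.266408 m ≈ 266 mm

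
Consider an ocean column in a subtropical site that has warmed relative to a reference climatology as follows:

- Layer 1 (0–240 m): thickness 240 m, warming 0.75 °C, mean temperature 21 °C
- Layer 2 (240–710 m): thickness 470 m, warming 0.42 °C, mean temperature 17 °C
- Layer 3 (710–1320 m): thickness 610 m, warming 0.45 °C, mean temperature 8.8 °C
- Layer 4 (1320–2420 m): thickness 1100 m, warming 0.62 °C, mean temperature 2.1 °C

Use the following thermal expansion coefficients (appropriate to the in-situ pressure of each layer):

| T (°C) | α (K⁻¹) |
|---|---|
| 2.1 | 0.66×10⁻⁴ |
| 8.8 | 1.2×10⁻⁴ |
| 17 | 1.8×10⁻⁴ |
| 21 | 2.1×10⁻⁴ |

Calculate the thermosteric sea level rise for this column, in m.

0.151 m

Layer 1 at 21 °C → α = 2.1×10⁻⁴ K⁻¹
Layer 2 at 17 °C → α = 1.8×10⁻⁴ K⁻¹
Layer 3 at 8.8 °C → α = 1.2×10⁻⁴ K⁻¹
Layer 4 at 2.1 °C → α = 0.66×10⁻⁴ K⁻¹
Layer 1: 240 × 2.1×10⁻⁴ × 0.75 = 0.03780 m
Layer 2: 470 × 0.42 × 1.8×10⁻⁴ = 0.035532 m
710–1320 m: 610 × 1.2×10⁻⁴ × 0.45 = 0.03294 m
1320–2420 m: 0.66×10⁻⁴ × 1100 × 0.62 = 0.045012 m
Δh = 0.03780 + 0.035532 + 0.03294 + 0.045012 = 0.151284 m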